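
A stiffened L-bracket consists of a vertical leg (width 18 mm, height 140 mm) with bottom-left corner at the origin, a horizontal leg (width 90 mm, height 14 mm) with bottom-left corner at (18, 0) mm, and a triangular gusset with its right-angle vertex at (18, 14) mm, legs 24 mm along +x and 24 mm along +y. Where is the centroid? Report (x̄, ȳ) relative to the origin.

vertical leg: A = 18 × 140 = 2520.00, centroid at (9.00, 70.00).
horizontal leg: A = 90 × 14 = 1260.00, centroid at (63.00, 7.00).
gusset: A = ½·24·24 = 288.00, centroid at (26.00, 22.00).
ΣA = 4068.00 mm², ΣAx̄ = 109548.00 mm³, ΣAȳ = 191556.00 mm³.
x̄ = 109548.00/4068.00 = 26.93 mm; ȳ = 191556.00/4068.00 = 47.09 mm.

x̄ = 26.93 mm, ȳ = 47.09 mm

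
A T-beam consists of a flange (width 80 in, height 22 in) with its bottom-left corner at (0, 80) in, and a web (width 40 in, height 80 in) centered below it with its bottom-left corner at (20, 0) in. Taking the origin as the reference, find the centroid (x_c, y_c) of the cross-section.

x_c = 40.00 in, y_c = 58.10 in

web: A = 40 × 80 = 3200.00, centroid at (40.00, 40.00).
flange: A = 80 × 22 = 1760.00, centroid at (40.00, 91.00).
ΣA = 4960.00 in², ΣAx_c = 198400.00 in³, ΣAy_c = 288160.00 in³.
x_c = 198400.00/4960.00 = 40.00 in; y_c = 288160.00/4960.00 = 58.10 in.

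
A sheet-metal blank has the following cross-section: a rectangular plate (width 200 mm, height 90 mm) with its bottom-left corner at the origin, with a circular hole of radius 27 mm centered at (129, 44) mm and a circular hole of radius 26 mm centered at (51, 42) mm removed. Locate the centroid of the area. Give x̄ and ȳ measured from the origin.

x̄ = 102.77 mm, ȳ = 45.64 mm

plate: A = 200 × 90 = 18000.00, centroid at (100.00, 45.00).
hole 1: A = −π·27² = -2290.22, centroid at (129.00, 44.00).
hole 2: A = −π·26² = -2123.72, centroid at (51.00, 42.00).
ΣA = 13586.06 mm²
ΣAx̄ = (18000.00)(100.00) + (-2290.22)(129.00) + (-2123.72)(51.00) = 1396251.94 mm³
ΣAȳ = (18000.00)(45.00) + (-2290.22)(44.00) + (-2123.72)(42.00) = 620034.18 mm³
x̄ = 1396251.94 / 13586.06 = 102.77 mm
ȳ = 620034.18 / 13586.06 = 45.64 mm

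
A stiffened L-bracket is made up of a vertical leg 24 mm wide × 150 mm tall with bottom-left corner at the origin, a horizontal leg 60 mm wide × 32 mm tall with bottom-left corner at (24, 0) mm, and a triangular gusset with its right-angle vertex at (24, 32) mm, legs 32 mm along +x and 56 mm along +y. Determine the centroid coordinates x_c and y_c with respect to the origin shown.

x_c = 27.73 mm, y_c = 53.95 mm

Part | A | x̄ᵢ | ȳᵢ | A·x̄ᵢ | A·ȳᵢ
vertical leg | 3600.00 | 12.00 | 75.00 | 43200.00 | 270000.00
horizontal leg | 1920.00 | 54.00 | 16.00 | 103680.00 | 30720.00
gusset | 896.00 | 34.67 | 50.67 | 31061.33 | 45397.33
Σ | 6416.00 |  |  | 177941.33 | 346117.33
x_c = 177941.33 / 6416.00 = 27.73 mm
y_c = 346117.33 / 6416.00 = 53.95 mm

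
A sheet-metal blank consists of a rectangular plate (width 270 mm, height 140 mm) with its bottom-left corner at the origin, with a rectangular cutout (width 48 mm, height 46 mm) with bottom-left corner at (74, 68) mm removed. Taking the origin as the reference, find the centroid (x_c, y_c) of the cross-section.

plate: A = 270 × 140 = 37800.00, centroid at (135.00, 70.00).
hole: A = −(48 × 46) = -2208.00, centroid at (98.00, 91.00).
ΣA = 35592.00 mm²
ΣAx_c = (37800.00)(135.00) + (-2208.00)(98.00) = 4886616.00 mm³
ΣAy_c = (37800.00)(70.00) + (-2208.00)(91.00) = 2445072.00 mm³
x_c = 4886616.00 / 35592.00 = 137.30 mm
y_c = 2445072.00 / 35592.00 = 68.70 mm

x_c = 137.30 mm, y_c = 68.70 mm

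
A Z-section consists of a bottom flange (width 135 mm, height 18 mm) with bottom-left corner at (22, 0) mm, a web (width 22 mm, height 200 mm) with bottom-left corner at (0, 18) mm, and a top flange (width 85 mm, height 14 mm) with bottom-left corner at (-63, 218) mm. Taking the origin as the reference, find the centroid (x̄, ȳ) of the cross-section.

x̄ = 30.11 mm, ȳ = 100.85 mm

Part | A | x̄ᵢ | ȳᵢ | A·x̄ᵢ | A·ȳᵢ
bottom flange | 2430.00 | 89.50 | 9.00 | 217485.00 | 21870.00
web | 4400.00 | 11.00 | 118.00 | 48400.00 | 519200.00
top flange | 1190.00 | -20.50 | 225.00 | -24395.00 | 267750.00
Σ | 8020.00 |  |  | 241490.00 | 808820.00
x̄ = 241490.00 / 8020.00 = 30.11 mm
ȳ = 808820.00 / 8020.00 = 100.85 mm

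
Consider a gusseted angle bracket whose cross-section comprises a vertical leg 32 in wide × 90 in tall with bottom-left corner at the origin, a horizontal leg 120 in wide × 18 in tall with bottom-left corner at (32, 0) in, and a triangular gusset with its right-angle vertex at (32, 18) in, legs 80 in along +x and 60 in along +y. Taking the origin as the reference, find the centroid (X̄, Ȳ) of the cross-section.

vertical leg: A = 32 × 90 = 2880.00, centroid at (16.00, 45.00).
horizontal leg: A = 120 × 18 = 2160.00, centroid at (92.00, 9.00).
gusset: A = ½·80·60 = 2400.00, centroid at (58.67, 38.00).
ΣA = 7440.00 in²
ΣAX̄ = (2880.00)(16.00) + (2160.00)(92.00) + (2400.00)(58.67) = 385600.00 in³
ΣAȲ = (2880.00)(45.00) + (2160.00)(9.00) + (2400.00)(38.00) = 240240.00 in³
X̄ = 385600.00 / 7440.00 = 51.83 in
Ȳ = 240240.00 / 7440.00 = 32.29 in

X̄ = 51.83 in, Ȳ = 32.29 in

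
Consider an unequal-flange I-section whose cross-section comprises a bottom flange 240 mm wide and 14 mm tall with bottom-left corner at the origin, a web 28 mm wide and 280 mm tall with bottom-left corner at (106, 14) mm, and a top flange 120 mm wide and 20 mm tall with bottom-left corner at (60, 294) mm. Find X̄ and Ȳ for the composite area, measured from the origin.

X̄ = 120.00 mm, Ȳ = 144.15 mm

bottom flange: A = 240 × 14 = 3360.00, centroid at (120.00, 7.00).
web: A = 28 × 280 = 7840.00, centroid at (120.00, 154.00).
top flange: A = 120 × 20 = 2400.00, centroid at (120.00, 304.00).
ΣA = 13600.00 mm², ΣAX̄ = 1632000.00 mm³, ΣAȲ = 1960480.00 mm³.
X̄ = 1632000.00/13600.00 = 120.00 mm; Ȳ = 1960480.00/13600.00 = 144.15 mm.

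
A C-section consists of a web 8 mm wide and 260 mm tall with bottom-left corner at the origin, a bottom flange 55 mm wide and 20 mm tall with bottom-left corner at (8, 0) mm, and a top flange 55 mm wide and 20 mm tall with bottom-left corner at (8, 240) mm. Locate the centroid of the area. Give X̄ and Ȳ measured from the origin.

web: A = 8 × 260 = 2080.00, centroid at (4.00, 130.00).
bottom flange: A = 55 × 20 = 1100.00, centroid at (35.50, 10.00).
top flange: A = 55 × 20 = 1100.00, centroid at (35.50, 250.00).
ΣA = 4280.00 mm², ΣAX̄ = 86420.00 mm³, ΣAȲ = 556400.00 mm³.
X̄ = 86420.00/4280.00 = 20.19 mm; Ȳ = 556400.00/4280.00 = 130.00 mm.

X̄ = 20.19 mm, Ȳ = 130.00 mm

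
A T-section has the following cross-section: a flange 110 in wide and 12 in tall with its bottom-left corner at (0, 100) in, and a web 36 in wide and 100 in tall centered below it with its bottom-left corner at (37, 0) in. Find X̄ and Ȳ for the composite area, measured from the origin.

X̄ = 55.00 in, Ȳ = 65.02 in

web: A = 36 × 100 = 3600.00, centroid at (55.00, 50.00).
flange: A = 110 × 12 = 1320.00, centroid at (55.00, 106.00).
ΣA = 4920.00 in², ΣAX̄ = 270600.00 in³, ΣAȲ = 319920.00 in³.
X̄ = 270600.00/4920.00 = 55.00 in; Ȳ = 319920.00/4920.00 = 65.02 in.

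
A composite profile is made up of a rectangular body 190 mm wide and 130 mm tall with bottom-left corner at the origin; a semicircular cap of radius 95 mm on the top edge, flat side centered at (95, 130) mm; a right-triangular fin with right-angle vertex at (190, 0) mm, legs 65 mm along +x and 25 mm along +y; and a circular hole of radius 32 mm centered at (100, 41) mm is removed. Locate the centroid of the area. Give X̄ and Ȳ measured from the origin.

X̄ = 97.16 mm, Ȳ = 106.79 mm

rectangular body: A = 190 × 130 = 24700.00, centroid at (95.00, 65.00).
semicircular top: A = ½π·95² = 14176.44, centroid at (95.00, 170.32).
triangular fin: A = ½·65·25 = 812.50, centroid at (211.67, 8.33).
hole: A = −π·32² = -3216.99, centroid at (100.00, 41.00).
ΣA = 36471.95 mm², ΣAX̄ = 3543541.58 mm³, ΣAȲ = 3894894.33 mm³.
X̄ = 3543541.58/36471.95 = 97.16 mm; Ȳ = 3894894.33/36471.95 = 106.79 mm.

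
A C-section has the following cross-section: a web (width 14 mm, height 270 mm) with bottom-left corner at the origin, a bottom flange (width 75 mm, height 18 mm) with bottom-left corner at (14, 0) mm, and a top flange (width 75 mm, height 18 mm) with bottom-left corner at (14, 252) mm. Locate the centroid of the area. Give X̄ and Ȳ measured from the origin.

web: A = 14 × 270 = 3780.00, centroid at (7.00, 135.00).
bottom flange: A = 75 × 18 = 1350.00, centroid at (51.50, 9.00).
top flange: A = 75 × 18 = 1350.00, centroid at (51.50, 261.00).
ΣA = 6480.00 mm²
ΣAX̄ = (3780.00)(7.00) + (1350.00)(51.50) + (1350.00)(51.50) = 165510.00 mm³
ΣAȲ = (3780.00)(135.00) + (1350.00)(9.00) + (1350.00)(261.00) = 874800.00 mm³
X̄ = 165510.00 / 6480.00 = 25.54 mm
Ȳ = 874800.00 / 6480.00 = 135.00 mm

X̄ = 25.54 mm, Ȳ = 135.00 mm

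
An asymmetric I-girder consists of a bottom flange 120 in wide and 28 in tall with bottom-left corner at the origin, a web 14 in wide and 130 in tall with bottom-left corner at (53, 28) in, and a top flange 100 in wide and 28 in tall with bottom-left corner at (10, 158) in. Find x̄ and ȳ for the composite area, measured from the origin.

bottom flange: A = 120 × 28 = 3360.00, centroid at (60.00, 14.00).
web: A = 14 × 130 = 1820.00, centroid at (60.00, 93.00).
top flange: A = 100 × 28 = 2800.00, centroid at (60.00, 172.00).
ΣA = 7980.00 in²
ΣAx̄ = (3360.00)(60.00) + (1820.00)(60.00) + (2800.00)(60.00) = 478800.00 in³
ΣAȳ = (3360.00)(14.00) + (1820.00)(93.00) + (2800.00)(172.00) = 697900.00 in³
x̄ = 478800.00 / 7980.00 = 60.00 in
ȳ = 697900.00 / 7980.00 = 87.46 in

x̄ = 60.00 in, ȳ = 87.46 in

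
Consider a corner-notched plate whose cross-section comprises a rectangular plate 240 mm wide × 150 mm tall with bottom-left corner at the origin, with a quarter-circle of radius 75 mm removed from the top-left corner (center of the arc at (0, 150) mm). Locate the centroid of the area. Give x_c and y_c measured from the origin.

x_c = 132.33 mm, y_c = 68.96 mm

plate: A = 240 × 150 = 36000.00, centroid at (120.00, 75.00).
removed quarter-circle: A = −¼π·75² = -4417.86, centroid at (31.83, 118.17).
ΣA = 31582.14 mm²
ΣAx_c = (36000.00)(120.00) + (-4417.86)(31.83) = 4179375.00 mm³
ΣAy_c = (36000.00)(75.00) + (-4417.86)(118.17) = 2177945.30 mm³
x_c = 4179375.00 / 31582.14 = 132.33 mm
y_c = 2177945.30 / 31582.14 = 68.96 mm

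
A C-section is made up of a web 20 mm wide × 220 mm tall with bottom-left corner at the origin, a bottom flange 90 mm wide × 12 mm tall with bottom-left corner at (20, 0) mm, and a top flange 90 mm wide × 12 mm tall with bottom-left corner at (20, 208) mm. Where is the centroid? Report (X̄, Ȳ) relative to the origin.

X̄ = 28.11 mm, Ȳ = 110.00 mm

web: A = 20 × 220 = 4400.00, centroid at (10.00, 110.00).
bottom flange: A = 90 × 12 = 1080.00, centroid at (65.00, 6.00).
top flange: A = 90 × 12 = 1080.00, centroid at (65.00, 214.00).
ΣA = 6560.00 mm²
ΣAX̄ = (4400.00)(10.00) + (1080.00)(65.00) + (1080.00)(65.00) = 184400.00 mm³
ΣAȲ = (4400.00)(110.00) + (1080.00)(6.00) + (1080.00)(214.00) = 721600.00 mm³
X̄ = 184400.00 / 6560.00 = 28.11 mm
Ȳ = 721600.00 / 6560.00 = 110.00 mm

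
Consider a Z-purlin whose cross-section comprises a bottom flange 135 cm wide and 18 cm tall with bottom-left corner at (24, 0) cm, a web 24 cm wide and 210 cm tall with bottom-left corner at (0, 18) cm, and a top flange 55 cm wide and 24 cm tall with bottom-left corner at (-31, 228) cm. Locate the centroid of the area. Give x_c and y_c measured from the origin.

x_c = 31.65 cm, y_c = 109.05 cm

bottom flange: A = 135 × 18 = 2430.00, centroid at (91.50, 9.00).
web: A = 24 × 210 = 5040.00, centroid at (12.00, 123.00).
top flange: A = 55 × 24 = 1320.00, centroid at (-3.50, 240.00).
ΣA = 8790.00 cm²
ΣAx_c = (2430.00)(91.50) + (5040.00)(12.00) + (1320.00)(-3.50) = 278205.00 cm³
ΣAy_c = (2430.00)(9.00) + (5040.00)(123.00) + (1320.00)(240.00) = 958590.00 cm³
x_c = 278205.00 / 8790.00 = 31.65 cm
y_c = 958590.00 / 8790.00 = 109.05 cm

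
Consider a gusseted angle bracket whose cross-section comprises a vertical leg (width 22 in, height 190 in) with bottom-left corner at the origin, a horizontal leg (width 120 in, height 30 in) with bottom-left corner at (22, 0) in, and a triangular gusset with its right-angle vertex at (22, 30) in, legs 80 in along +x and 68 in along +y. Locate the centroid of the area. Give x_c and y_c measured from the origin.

x_c = 45.10 in, y_c = 56.61 in

vertical leg: A = 22 × 190 = 4180.00, centroid at (11.00, 95.00).
horizontal leg: A = 120 × 30 = 3600.00, centroid at (82.00, 15.00).
gusset: A = ½·80·68 = 2720.00, centroid at (48.67, 52.67).
ΣA = 10500.00 in², ΣAx_c = 473553.33 in³, ΣAy_c = 594353.33 in³.
x_c = 473553.33/10500.00 = 45.10 in; y_c = 594353.33/10500.00 = 56.61 in.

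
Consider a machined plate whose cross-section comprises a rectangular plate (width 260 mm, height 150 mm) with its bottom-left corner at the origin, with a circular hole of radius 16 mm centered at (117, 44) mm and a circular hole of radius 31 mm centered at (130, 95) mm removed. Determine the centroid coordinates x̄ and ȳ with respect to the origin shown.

x̄ = 130.30 mm, ȳ = 73.99 mm

plate: A = 260 × 150 = 39000.00, centroid at (130.00, 75.00).
hole 1: A = −π·16² = -804.25, centroid at (117.00, 44.00).
hole 2: A = −π·31² = -3019.07, centroid at (130.00, 95.00).
ΣA = 35176.68 mm²
ΣAx̄ = (39000.00)(130.00) + (-804.25)(117.00) + (-3019.07)(130.00) = 4583423.85 mm³
ΣAȳ = (39000.00)(75.00) + (-804.25)(44.00) + (-3019.07)(95.00) = 2602801.40 mm³
x̄ = 4583423.85 / 35176.68 = 130.30 mm
ȳ = 2602801.40 / 35176.68 = 73.99 mm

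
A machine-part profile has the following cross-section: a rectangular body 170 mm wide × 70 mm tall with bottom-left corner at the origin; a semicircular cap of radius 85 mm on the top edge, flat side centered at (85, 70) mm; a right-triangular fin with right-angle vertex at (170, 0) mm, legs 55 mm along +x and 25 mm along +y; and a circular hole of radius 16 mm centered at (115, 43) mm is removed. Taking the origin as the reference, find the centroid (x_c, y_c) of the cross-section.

x_c = 87.03 mm, y_c = 68.80 mm

rectangular body: A = 170 × 70 = 11900.00, centroid at (85.00, 35.00).
semicircular top: A = ½π·85² = 11349.00, centroid at (85.00, 106.08).
triangular fin: A = ½·55·25 = 687.50, centroid at (188.33, 8.33).
hole: A = −π·16² = -804.25, centroid at (115.00, 43.00).
ΣA = 23132.26 mm²
ΣAx_c = (11900.00)(85.00) + (11349.00)(85.00) + (687.50)(188.33) + (-804.25)(115.00) = 2013155.97 mm³
ΣAy_c = (11900.00)(35.00) + (11349.00)(106.08) + (687.50)(8.33) + (-804.25)(43.00) = 1591493.42 mm³
x_c = 2013155.97 / 23132.26 = 87.03 mm
y_c = 1591493.42 / 23132.26 = 68.80 mm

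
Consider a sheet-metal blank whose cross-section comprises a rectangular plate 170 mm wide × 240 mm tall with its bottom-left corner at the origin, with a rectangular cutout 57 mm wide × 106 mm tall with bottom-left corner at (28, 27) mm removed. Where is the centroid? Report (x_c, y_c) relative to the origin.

plate: A = 170 × 240 = 40800.00, centroid at (85.00, 120.00).
hole: A = −(57 × 106) = -6042.00, centroid at (56.50, 80.00).
ΣA = 34758.00 mm²
ΣAx_c = (40800.00)(85.00) + (-6042.00)(56.50) = 3126627.00 mm³
ΣAy_c = (40800.00)(120.00) + (-6042.00)(80.00) = 4412640.00 mm³
x_c = 3126627.00 / 34758.00 = 89.95 mm
y_c = 4412640.00 / 34758.00 = 126.95 mm

x_c = 89.95 mm, y_c = 126.95 mm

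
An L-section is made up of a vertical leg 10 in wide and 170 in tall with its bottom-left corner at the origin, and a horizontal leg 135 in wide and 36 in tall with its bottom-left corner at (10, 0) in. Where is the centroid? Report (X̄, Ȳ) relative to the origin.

Part | A | x̄ᵢ | ȳᵢ | A·x̄ᵢ | A·ȳᵢ
vertical leg | 1700.00 | 5.00 | 85.00 | 8500.00 | 144500.00
horizontal leg | 4860.00 | 77.50 | 18.00 | 376650.00 | 87480.00
Σ | 6560.00 |  |  | 385150.00 | 231980.00
X̄ = 385150.00 / 6560.00 = 58.71 in
Ȳ = 231980.00 / 6560.00 = 35.36 in

X̄ = 58.71 in, Ȳ = 35.36 in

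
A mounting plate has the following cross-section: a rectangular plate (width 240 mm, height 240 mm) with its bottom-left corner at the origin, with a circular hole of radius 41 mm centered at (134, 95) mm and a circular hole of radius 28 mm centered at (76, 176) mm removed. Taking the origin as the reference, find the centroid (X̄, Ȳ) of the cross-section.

Part | A | x̄ᵢ | ȳᵢ | A·x̄ᵢ | A·ȳᵢ
plate | 57600.00 | 120.00 | 120.00 | 6912000.00 | 6912000.00
hole 1 | -5281.02 | 134.00 | 95.00 | -707656.31 | -501696.64
hole 2 | -2463.01 | 76.00 | 176.00 | -187188.66 | -433489.52
Σ | 49855.97 |  |  | 6017155.03 | 5976813.84
X̄ = 6017155.03 / 49855.97 = 120.69 mm
Ȳ = 5976813.84 / 49855.97 = 119.88 mm

X̄ = 120.69 mm, Ȳ = 119.88 mm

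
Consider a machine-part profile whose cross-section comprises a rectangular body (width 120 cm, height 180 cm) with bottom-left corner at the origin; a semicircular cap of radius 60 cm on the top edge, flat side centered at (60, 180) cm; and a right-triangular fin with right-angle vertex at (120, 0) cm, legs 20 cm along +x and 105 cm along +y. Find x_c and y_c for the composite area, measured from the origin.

x_c = 62.47 cm, y_c = 111.03 cm

rectangular body: A = 120 × 180 = 21600.00, centroid at (60.00, 90.00).
semicircular top: A = ½π·60² = 5654.87, centroid at (60.00, 205.46).
triangular fin: A = ½·20·105 = 1050.00, centroid at (126.67, 35.00).
ΣA = 28304.87 cm², ΣAx_c = 1768292.01 cm³, ΣAy_c = 3142626.02 cm³.
x_c = 1768292.01/28304.87 = 62.47 cm; y_c = 3142626.02/28304.87 = 111.03 cm.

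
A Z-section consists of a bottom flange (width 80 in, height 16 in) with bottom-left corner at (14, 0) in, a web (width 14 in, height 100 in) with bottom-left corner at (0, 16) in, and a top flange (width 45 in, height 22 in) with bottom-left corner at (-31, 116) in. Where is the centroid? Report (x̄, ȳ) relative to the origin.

x̄ = 19.21 in, ȳ = 62.23 in

Part | A | x̄ᵢ | ȳᵢ | A·x̄ᵢ | A·ȳᵢ
bottom flange | 1280.00 | 54.00 | 8.00 | 69120.00 | 10240.00
web | 1400.00 | 7.00 | 66.00 | 9800.00 | 92400.00
top flange | 990.00 | -8.50 | 127.00 | -8415.00 | 125730.00
Σ | 3670.00 |  |  | 70505.00 | 228370.00
x̄ = 70505.00 / 3670.00 = 19.21 in
ȳ = 228370.00 / 3670.00 = 62.23 in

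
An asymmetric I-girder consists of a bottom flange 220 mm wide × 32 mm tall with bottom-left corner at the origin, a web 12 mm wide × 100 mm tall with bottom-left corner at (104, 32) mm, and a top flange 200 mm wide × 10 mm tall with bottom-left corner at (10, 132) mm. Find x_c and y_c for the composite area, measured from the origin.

bottom flange: A = 220 × 32 = 7040.00, centroid at (110.00, 16.00).
web: A = 12 × 100 = 1200.00, centroid at (110.00, 82.00).
top flange: A = 200 × 10 = 2000.00, centroid at (110.00, 137.00).
ΣA = 10240.00 mm², ΣAx_c = 1126400.00 mm³, ΣAy_c = 485040.00 mm³.
x_c = 1126400.00/10240.00 = 110.00 mm; y_c = 485040.00/10240.00 = 47.37 mm.

x_c = 110.00 mm, y_c = 47.37 mm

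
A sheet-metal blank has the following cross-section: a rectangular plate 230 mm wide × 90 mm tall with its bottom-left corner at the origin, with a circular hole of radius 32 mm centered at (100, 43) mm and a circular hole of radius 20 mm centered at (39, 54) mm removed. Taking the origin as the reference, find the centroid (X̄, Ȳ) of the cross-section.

plate: A = 230 × 90 = 20700.00, centroid at (115.00, 45.00).
hole 1: A = −π·32² = -3216.99, centroid at (100.00, 43.00).
hole 2: A = −π·20² = -1256.64, centroid at (39.00, 54.00).
ΣA = 16226.37 mm²
ΣAX̄ = (20700.00)(115.00) + (-3216.99)(100.00) + (-1256.64)(39.00) = 2009792.07 mm³
ΣAȲ = (20700.00)(45.00) + (-3216.99)(43.00) + (-1256.64)(54.00) = 725310.99 mm³
X̄ = 2009792.07 / 16226.37 = 123.86 mm
Ȳ = 725310.99 / 16226.37 = 44.70 mm

X̄ = 123.86 mm, Ȳ = 44.70 mm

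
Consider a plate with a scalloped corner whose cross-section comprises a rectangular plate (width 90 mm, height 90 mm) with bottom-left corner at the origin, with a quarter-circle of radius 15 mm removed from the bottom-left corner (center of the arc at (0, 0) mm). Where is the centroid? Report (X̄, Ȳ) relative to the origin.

X̄ = 45.86 mm, Ȳ = 45.86 mm

plate: A = 90 × 90 = 8100.00, centroid at (45.00, 45.00).
removed quarter-circle: A = −¼π·15² = -176.71, centroid at (6.37, 6.37).
ΣA = 7923.29 mm², ΣAX̄ = 363375.00 mm³, ΣAȲ = 363375.00 mm³.
X̄ = 363375.00/7923.29 = 45.86 mm; Ȳ = 363375.00/7923.29 = 45.86 mm.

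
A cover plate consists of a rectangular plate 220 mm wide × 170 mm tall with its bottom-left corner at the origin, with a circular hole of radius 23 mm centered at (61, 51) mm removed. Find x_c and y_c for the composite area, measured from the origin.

x_c = 112.28 mm, y_c = 86.58 mm

plate: A = 220 × 170 = 37400.00, centroid at (110.00, 85.00).
hole: A = −π·23² = -1661.90, centroid at (61.00, 51.00).
ΣA = 35738.10 mm²
ΣAx_c = (37400.00)(110.00) + (-1661.90)(61.00) = 4012623.95 mm³
ΣAy_c = (37400.00)(85.00) + (-1661.90)(51.00) = 3094242.97 mm³
x_c = 4012623.95 / 35738.10 = 112.28 mm
y_c = 3094242.97 / 35738.10 = 86.58 mm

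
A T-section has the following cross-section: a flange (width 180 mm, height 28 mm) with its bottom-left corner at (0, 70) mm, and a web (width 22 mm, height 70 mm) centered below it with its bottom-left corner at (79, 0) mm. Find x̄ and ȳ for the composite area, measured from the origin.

x̄ = 90.00 mm, ȳ = 72.53 mm

Part | A | x̄ᵢ | ȳᵢ | A·x̄ᵢ | A·ȳᵢ
web | 1540.00 | 90.00 | 35.00 | 138600.00 | 53900.00
flange | 5040.00 | 90.00 | 84.00 | 453600.00 | 423360.00
Σ | 6580.00 |  |  | 592200.00 | 477260.00
x̄ = 592200.00 / 6580.00 = 90.00 mm
ȳ = 477260.00 / 6580.00 = 72.53 mm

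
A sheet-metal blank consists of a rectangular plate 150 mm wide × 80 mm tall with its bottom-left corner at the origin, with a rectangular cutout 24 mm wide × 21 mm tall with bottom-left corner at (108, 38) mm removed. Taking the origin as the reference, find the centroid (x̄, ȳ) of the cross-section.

x̄ = 73.03 mm, ȳ = 39.63 mm

plate: A = 150 × 80 = 12000.00, centroid at (75.00, 40.00).
hole: A = −(24 × 21) = -504.00, centroid at (120.00, 48.50).
ΣA = 11496.00 mm²
ΣAx̄ = (12000.00)(75.00) + (-504.00)(120.00) = 839520.00 mm³
ΣAȳ = (12000.00)(40.00) + (-504.00)(48.50) = 455556.00 mm³
x̄ = 839520.00 / 11496.00 = 73.03 mm
ȳ = 455556.00 / 11496.00 = 39.63 mm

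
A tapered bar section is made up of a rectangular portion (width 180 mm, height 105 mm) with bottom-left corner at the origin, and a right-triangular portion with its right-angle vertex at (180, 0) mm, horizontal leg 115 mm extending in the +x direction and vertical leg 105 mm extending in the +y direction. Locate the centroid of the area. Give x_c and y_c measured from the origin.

x_c = 121.07 mm, y_c = 48.26 mm

rectangular portion: A = 180 × 105 = 18900.00, centroid at (90.00, 52.50).
triangular portion: A = ½·115·105 = 6037.50, centroid at (218.33, 35.00).
ΣA = 24937.50 mm², ΣAx_c = 3019187.50 mm³, ΣAy_c = 1203562.50 mm³.
x_c = 3019187.50/24937.50 = 121.07 mm; y_c = 1203562.50/24937.50 = 48.26 mm.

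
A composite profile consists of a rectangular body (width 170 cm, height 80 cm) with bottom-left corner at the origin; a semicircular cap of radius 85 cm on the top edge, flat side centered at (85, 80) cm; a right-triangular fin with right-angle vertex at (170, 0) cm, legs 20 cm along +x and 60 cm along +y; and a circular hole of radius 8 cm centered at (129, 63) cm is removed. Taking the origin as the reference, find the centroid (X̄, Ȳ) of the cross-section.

X̄ = 86.82 cm, Ȳ = 73.41 cm

rectangular body: A = 170 × 80 = 13600.00, centroid at (85.00, 40.00).
semicircular top: A = ½π·85² = 11349.00, centroid at (85.00, 116.08).
triangular fin: A = ½·20·60 = 600.00, centroid at (176.67, 20.00).
hole: A = −π·8² = -201.06, centroid at (129.00, 63.00).
ΣA = 25347.94 cm²
ΣAX̄ = (13600.00)(85.00) + (11349.00)(85.00) + (600.00)(176.67) + (-201.06)(129.00) = 2200728.31 cm³
ΣAȲ = (13600.00)(40.00) + (11349.00)(116.08) + (600.00)(20.00) + (-201.06)(63.00) = 1860670.04 cm³
X̄ = 2200728.31 / 25347.94 = 86.82 cm
Ȳ = 1860670.04 / 25347.94 = 73.41 cm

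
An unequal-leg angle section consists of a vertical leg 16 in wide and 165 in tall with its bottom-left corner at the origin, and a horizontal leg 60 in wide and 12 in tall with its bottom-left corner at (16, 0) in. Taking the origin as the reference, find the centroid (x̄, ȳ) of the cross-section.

x̄ = 16.14 in, ȳ = 66.11 in

Part | A | x̄ᵢ | ȳᵢ | A·x̄ᵢ | A·ȳᵢ
vertical leg | 2640.00 | 8.00 | 82.50 | 21120.00 | 217800.00
horizontal leg | 720.00 | 46.00 | 6.00 | 33120.00 | 4320.00
Σ | 3360.00 |  |  | 54240.00 | 222120.00
x̄ = 54240.00 / 3360.00 = 16.14 in
ȳ = 222120.00 / 3360.00 = 66.11 in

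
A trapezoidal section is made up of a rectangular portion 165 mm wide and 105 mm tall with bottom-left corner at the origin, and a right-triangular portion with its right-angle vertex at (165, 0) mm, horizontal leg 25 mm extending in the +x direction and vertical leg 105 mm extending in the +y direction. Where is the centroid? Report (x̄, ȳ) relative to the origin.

Part | A | x̄ᵢ | ȳᵢ | A·x̄ᵢ | A·ȳᵢ
rectangular portion | 17325.00 | 82.50 | 52.50 | 1429312.50 | 909562.50
triangular portion | 1312.50 | 173.33 | 35.00 | 227500.00 | 45937.50
Σ | 18637.50 |  |  | 1656812.50 | 955500.00
x̄ = 1656812.50 / 18637.50 = 88.90 mm
ȳ = 955500.00 / 18637.50 = 51.27 mm

x̄ = 88.90 mm, ȳ = 51.27 mm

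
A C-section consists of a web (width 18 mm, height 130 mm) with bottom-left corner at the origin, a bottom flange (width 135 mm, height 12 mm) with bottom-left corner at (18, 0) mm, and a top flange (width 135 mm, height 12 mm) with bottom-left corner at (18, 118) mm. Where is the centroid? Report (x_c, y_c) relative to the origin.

web: A = 18 × 130 = 2340.00, centroid at (9.00, 65.00).
bottom flange: A = 135 × 12 = 1620.00, centroid at (85.50, 6.00).
top flange: A = 135 × 12 = 1620.00, centroid at (85.50, 124.00).
ΣA = 5580.00 mm², ΣAx_c = 298080.00 mm³, ΣAy_c = 362700.00 mm³.
x_c = 298080.00/5580.00 = 53.42 mm; y_c = 362700.00/5580.00 = 65.00 mm.

x_c = 53.42 mm, y_c = 65.00 mm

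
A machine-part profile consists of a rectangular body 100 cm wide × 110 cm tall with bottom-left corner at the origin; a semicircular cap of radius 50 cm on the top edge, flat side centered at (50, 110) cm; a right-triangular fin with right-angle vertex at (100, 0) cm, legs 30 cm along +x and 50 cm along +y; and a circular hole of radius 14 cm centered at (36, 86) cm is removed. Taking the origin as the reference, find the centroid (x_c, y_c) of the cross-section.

x_c = 53.56 cm, y_c = 71.70 cm

rectangular body: A = 100 × 110 = 11000.00, centroid at (50.00, 55.00).
semicircular top: A = ½π·50² = 3926.99, centroid at (50.00, 131.22).
triangular fin: A = ½·30·50 = 750.00, centroid at (110.00, 16.67).
hole: A = −π·14² = -615.75, centroid at (36.00, 86.00).
ΣA = 15061.24 cm², ΣAx_c = 806682.46 cm³, ΣAy_c = 1079847.64 cm³.
x_c = 806682.46/15061.24 = 53.56 cm; y_c = 1079847.64/15061.24 = 71.70 cm.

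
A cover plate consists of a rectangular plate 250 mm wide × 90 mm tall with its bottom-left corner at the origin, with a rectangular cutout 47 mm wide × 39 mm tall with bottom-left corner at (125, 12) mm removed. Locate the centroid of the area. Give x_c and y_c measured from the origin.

x_c = 122.92 mm, y_c = 46.20 mm

Part | A | x̄ᵢ | ȳᵢ | A·x̄ᵢ | A·ȳᵢ
plate | 22500.00 | 125.00 | 45.00 | 2812500.00 | 1012500.00
hole | -1833.00 | 148.50 | 31.50 | -272200.50 | -57739.50
Σ | 20667.00 |  |  | 2540299.50 | 954760.50
x_c = 2540299.50 / 20667.00 = 122.92 mm
y_c = 954760.50 / 20667.00 = 46.20 mm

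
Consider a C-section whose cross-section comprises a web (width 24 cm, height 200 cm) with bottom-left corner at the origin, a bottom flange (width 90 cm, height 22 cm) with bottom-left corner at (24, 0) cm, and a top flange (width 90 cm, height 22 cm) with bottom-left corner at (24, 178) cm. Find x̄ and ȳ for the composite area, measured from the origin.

x̄ = 37.77 cm, ȳ = 100.00 cm

web: A = 24 × 200 = 4800.00, centroid at (12.00, 100.00).
bottom flange: A = 90 × 22 = 1980.00, centroid at (69.00, 11.00).
top flange: A = 90 × 22 = 1980.00, centroid at (69.00, 189.00).
ΣA = 8760.00 cm², ΣAx̄ = 330840.00 cm³, ΣAȳ = 876000.00 cm³.
x̄ = 330840.00/8760.00 = 37.77 cm; ȳ = 876000.00/8760.00 = 100.00 cm.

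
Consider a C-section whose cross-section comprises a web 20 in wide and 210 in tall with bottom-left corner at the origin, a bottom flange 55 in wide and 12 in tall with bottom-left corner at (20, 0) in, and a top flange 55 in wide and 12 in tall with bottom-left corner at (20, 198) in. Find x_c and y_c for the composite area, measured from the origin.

Part | A | x̄ᵢ | ȳᵢ | A·x̄ᵢ | A·ȳᵢ
web | 4200.00 | 10.00 | 105.00 | 42000.00 | 441000.00
bottom flange | 660.00 | 47.50 | 6.00 | 31350.00 | 3960.00
top flange | 660.00 | 47.50 | 204.00 | 31350.00 | 134640.00
Σ | 5520.00 |  |  | 104700.00 | 579600.00
x_c = 104700.00 / 5520.00 = 18.97 in
y_c = 579600.00 / 5520.00 = 105.00 in

x_c = 18.97 in, y_c = 105.00 in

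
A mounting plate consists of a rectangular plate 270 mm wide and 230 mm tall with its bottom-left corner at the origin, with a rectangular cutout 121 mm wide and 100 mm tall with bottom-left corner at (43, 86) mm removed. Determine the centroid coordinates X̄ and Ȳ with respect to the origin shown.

plate: A = 270 × 230 = 62100.00, centroid at (135.00, 115.00).
hole: A = −(121 × 100) = -12100.00, centroid at (103.50, 136.00).
ΣA = 50000.00 mm²
ΣAX̄ = (62100.00)(135.00) + (-12100.00)(103.50) = 7131150.00 mm³
ΣAȲ = (62100.00)(115.00) + (-12100.00)(136.00) = 5495900.00 mm³
X̄ = 7131150.00 / 50000.00 = 142.62 mm
Ȳ = 5495900.00 / 50000.00 = 109.92 mm

X̄ = 142.62 mm, Ȳ = 109.92 mm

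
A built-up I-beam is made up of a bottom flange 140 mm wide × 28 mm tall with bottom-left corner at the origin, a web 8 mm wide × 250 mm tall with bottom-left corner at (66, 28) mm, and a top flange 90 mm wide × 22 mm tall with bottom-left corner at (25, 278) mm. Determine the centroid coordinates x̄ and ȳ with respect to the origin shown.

bottom flange: A = 140 × 28 = 3920.00, centroid at (70.00, 14.00).
web: A = 8 × 250 = 2000.00, centroid at (70.00, 153.00).
top flange: A = 90 × 22 = 1980.00, centroid at (70.00, 289.00).
ΣA = 7900.00 mm², ΣAx̄ = 553000.00 mm³, ΣAȳ = 933100.00 mm³.
x̄ = 553000.00/7900.00 = 70.00 mm; ȳ = 933100.00/7900.00 = 118.11 mm.

x̄ = 70.00 mm, ȳ = 118.11 mm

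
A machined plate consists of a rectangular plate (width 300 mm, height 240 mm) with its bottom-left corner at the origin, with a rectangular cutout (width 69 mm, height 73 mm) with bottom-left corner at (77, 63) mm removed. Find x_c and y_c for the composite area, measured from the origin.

Part | A | x̄ᵢ | ȳᵢ | A·x̄ᵢ | A·ȳᵢ
plate | 72000.00 | 150.00 | 120.00 | 10800000.00 | 8640000.00
hole | -5037.00 | 111.50 | 99.50 | -561625.50 | -501181.50
Σ | 66963.00 |  |  | 10238374.50 | 8138818.50
x_c = 10238374.50 / 66963.00 = 152.90 mm
y_c = 8138818.50 / 66963.00 = 121.54 mm

x_c = 152.90 mm, y_c = 121.54 mm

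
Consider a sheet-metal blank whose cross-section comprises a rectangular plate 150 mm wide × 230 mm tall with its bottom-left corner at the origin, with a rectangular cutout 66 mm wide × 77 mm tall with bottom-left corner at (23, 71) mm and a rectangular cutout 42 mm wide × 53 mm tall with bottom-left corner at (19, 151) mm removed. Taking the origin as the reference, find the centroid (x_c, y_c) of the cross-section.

x_c = 81.42 mm, y_c = 110.91 mm

Part | A | x̄ᵢ | ȳᵢ | A·x̄ᵢ | A·ȳᵢ
plate | 34500.00 | 75.00 | 115.00 | 2587500.00 | 3967500.00
hole 1 | -5082.00 | 56.00 | 109.50 | -284592.00 | -556479.00
hole 2 | -2226.00 | 40.00 | 177.50 | -89040.00 | -395115.00
Σ | 27192.00 |  |  | 2213868.00 | 3015906.00
x_c = 2213868.00 / 27192.00 = 81.42 mm
y_c = 3015906.00 / 27192.00 = 110.91 mm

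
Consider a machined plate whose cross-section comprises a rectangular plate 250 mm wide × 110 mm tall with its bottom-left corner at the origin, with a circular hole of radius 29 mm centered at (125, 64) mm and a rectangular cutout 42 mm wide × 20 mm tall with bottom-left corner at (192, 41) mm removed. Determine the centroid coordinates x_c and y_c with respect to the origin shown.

x_c = 121.92 mm, y_c = 54.15 mm

plate: A = 250 × 110 = 27500.00, centroid at (125.00, 55.00).
hole 1: A = −π·29² = -2642.08, centroid at (125.00, 64.00).
hole 2: A = −(42 × 20) = -840.00, centroid at (213.00, 51.00).
ΣA = 24017.92 mm², ΣAx_c = 2928320.07 mm³, ΣAy_c = 1300566.92 mm³.
x_c = 2928320.07/24017.92 = 121.92 mm; y_c = 1300566.92/24017.92 = 54.15 mm.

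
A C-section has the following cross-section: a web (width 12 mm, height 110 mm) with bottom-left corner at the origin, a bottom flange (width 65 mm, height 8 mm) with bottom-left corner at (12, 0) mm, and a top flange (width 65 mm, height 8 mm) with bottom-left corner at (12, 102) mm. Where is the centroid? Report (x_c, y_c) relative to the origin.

Part | A | x̄ᵢ | ȳᵢ | A·x̄ᵢ | A·ȳᵢ
web | 1320.00 | 6.00 | 55.00 | 7920.00 | 72600.00
bottom flange | 520.00 | 44.50 | 4.00 | 23140.00 | 2080.00
top flange | 520.00 | 44.50 | 106.00 | 23140.00 | 55120.00
Σ | 2360.00 |  |  | 54200.00 | 129800.00
x_c = 54200.00 / 2360.00 = 22.97 mm
y_c = 129800.00 / 2360.00 = 55.00 mm

x_c = 22.97 mm, y_c = 55.00 mm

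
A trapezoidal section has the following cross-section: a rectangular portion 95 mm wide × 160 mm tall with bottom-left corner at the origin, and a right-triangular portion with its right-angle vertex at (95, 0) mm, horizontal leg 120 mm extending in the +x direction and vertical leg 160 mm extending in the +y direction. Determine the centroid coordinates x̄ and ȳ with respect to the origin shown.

Part | A | x̄ᵢ | ȳᵢ | A·x̄ᵢ | A·ȳᵢ
rectangular portion | 15200.00 | 47.50 | 80.00 | 722000.00 | 1216000.00
triangular portion | 9600.00 | 135.00 | 53.33 | 1296000.00 | 512000.00
Σ | 24800.00 |  |  | 2018000.00 | 1728000.00
x̄ = 2018000.00 / 24800.00 = 81.37 mm
ȳ = 1728000.00 / 24800.00 = 69.68 mm

x̄ = 81.37 mm, ȳ = 69.68 mm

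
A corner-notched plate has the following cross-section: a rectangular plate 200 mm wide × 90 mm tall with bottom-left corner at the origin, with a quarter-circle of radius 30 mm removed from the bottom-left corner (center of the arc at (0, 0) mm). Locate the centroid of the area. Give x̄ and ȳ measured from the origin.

x̄ = 103.57 mm, ȳ = 46.32 mm

plate: A = 200 × 90 = 18000.00, centroid at (100.00, 45.00).
removed quarter-circle: A = −¼π·30² = -706.86, centroid at (12.73, 12.73).
ΣA = 17293.14 mm²
ΣAx̄ = (18000.00)(100.00) + (-706.86)(12.73) = 1791000.00 mm³
ΣAȳ = (18000.00)(45.00) + (-706.86)(12.73) = 801000.00 mm³
x̄ = 1791000.00 / 17293.14 = 103.57 mm
ȳ = 801000.00 / 17293.14 = 46.32 mm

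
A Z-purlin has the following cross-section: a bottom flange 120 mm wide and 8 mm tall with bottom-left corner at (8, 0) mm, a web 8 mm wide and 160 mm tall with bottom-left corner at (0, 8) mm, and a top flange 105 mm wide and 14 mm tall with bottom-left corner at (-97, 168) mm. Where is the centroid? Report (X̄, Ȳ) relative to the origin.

X̄ = 1.34 mm, Ȳ = 100.74 mm

Part | A | x̄ᵢ | ȳᵢ | A·x̄ᵢ | A·ȳᵢ
bottom flange | 960.00 | 68.00 | 4.00 | 65280.00 | 3840.00
web | 1280.00 | 4.00 | 88.00 | 5120.00 | 112640.00
top flange | 1470.00 | -44.50 | 175.00 | -65415.00 | 257250.00
Σ | 3710.00 |  |  | 4985.00 | 373730.00
X̄ = 4985.00 / 3710.00 = 1.34 mm
Ȳ = 373730.00 / 3710.00 = 100.74 mm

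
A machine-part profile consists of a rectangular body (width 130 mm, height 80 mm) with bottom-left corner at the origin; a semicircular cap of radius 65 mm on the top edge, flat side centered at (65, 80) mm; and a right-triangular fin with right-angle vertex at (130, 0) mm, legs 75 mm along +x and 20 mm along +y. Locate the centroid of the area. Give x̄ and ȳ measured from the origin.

x̄ = 68.79 mm, ȳ = 63.81 mm

rectangular body: A = 130 × 80 = 10400.00, centroid at (65.00, 40.00).
semicircular top: A = ½π·65² = 6636.61, centroid at (65.00, 107.59).
triangular fin: A = ½·75·20 = 750.00, centroid at (155.00, 6.67).
ΣA = 17786.61 mm², ΣAx̄ = 1223629.94 mm³, ΣAȳ = 1135012.49 mm³.
x̄ = 1223629.94/17786.61 = 68.79 mm; ȳ = 1135012.49/17786.61 = 63.81 mm.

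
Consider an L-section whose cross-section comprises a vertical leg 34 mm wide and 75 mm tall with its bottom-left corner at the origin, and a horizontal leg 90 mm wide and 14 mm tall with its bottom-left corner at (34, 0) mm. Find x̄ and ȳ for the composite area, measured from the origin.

x̄ = 37.50 mm, ȳ = 27.41 mm

vertical leg: A = 34 × 75 = 2550.00, centroid at (17.00, 37.50).
horizontal leg: A = 90 × 14 = 1260.00, centroid at (79.00, 7.00).
ΣA = 3810.00 mm², ΣAx̄ = 142890.00 mm³, ΣAȳ = 104445.00 mm³.
x̄ = 142890.00/3810.00 = 37.50 mm; ȳ = 104445.00/3810.00 = 27.41 mm.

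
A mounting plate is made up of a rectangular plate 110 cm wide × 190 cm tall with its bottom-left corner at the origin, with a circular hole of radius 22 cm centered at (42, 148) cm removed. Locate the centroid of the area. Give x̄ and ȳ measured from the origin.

Part | A | x̄ᵢ | ȳᵢ | A·x̄ᵢ | A·ȳᵢ
plate | 20900.00 | 55.00 | 95.00 | 1149500.00 | 1985500.00
hole | -1520.53 | 42.00 | 148.00 | -63862.30 | -225038.56
Σ | 19379.47 |  |  | 1085637.70 | 1760461.44
x̄ = 1085637.70 / 19379.47 = 56.02 cm
ȳ = 1760461.44 / 19379.47 = 90.84 cm

x̄ = 56.02 cm, ȳ = 90.84 cm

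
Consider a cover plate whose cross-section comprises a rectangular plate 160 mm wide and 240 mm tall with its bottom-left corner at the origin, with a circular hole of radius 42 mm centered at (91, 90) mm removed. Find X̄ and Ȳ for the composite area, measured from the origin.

X̄ = 78.14 mm, Ȳ = 125.06 mm

Part | A | x̄ᵢ | ȳᵢ | A·x̄ᵢ | A·ȳᵢ
plate | 38400.00 | 80.00 | 120.00 | 3072000.00 | 4608000.00
hole | -5541.77 | 91.00 | 90.00 | -504301.02 | -498759.25
Σ | 32858.23 |  |  | 2567698.98 | 4109240.75
X̄ = 2567698.98 / 32858.23 = 78.14 mm
Ȳ = 4109240.75 / 32858.23 = 125.06 mm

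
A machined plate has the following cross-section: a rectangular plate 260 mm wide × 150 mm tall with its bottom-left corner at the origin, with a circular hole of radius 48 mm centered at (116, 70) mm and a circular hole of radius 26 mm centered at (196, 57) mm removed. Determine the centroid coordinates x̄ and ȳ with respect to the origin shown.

x̄ = 128.69 mm, ȳ = 77.51 mm

Part | A | x̄ᵢ | ȳᵢ | A·x̄ᵢ | A·ȳᵢ
plate | 39000.00 | 130.00 | 75.00 | 5070000.00 | 2925000.00
hole 1 | -7238.23 | 116.00 | 70.00 | -839634.62 | -506676.06
hole 2 | -2123.72 | 196.00 | 57.00 | -416248.46 | -121051.85
Σ | 29638.05 |  |  | 3814116.92 | 2297272.09
x̄ = 3814116.92 / 29638.05 = 128.69 mm
ȳ = 2297272.09 / 29638.05 = 77.51 mm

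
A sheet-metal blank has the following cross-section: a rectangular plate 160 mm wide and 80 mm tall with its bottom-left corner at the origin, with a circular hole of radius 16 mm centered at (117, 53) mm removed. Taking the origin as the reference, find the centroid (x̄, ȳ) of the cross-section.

x̄ = 77.52 mm, ȳ = 39.13 mm

plate: A = 160 × 80 = 12800.00, centroid at (80.00, 40.00).
hole: A = −π·16² = -804.25, centroid at (117.00, 53.00).
ΣA = 11995.75 mm², ΣAx̄ = 929903.02 mm³, ΣAȳ = 469374.87 mm³.
x̄ = 929903.02/11995.75 = 77.52 mm; ȳ = 469374.87/11995.75 = 39.13 mm.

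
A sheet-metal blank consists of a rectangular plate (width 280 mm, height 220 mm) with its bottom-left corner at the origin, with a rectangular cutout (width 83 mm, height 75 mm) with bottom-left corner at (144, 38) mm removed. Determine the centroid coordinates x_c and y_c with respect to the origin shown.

plate: A = 280 × 220 = 61600.00, centroid at (140.00, 110.00).
hole: A = −(83 × 75) = -6225.00, centroid at (185.50, 75.50).
ΣA = 55375.00 mm²
ΣAx_c = (61600.00)(140.00) + (-6225.00)(185.50) = 7469262.50 mm³
ΣAy_c = (61600.00)(110.00) + (-6225.00)(75.50) = 6306012.50 mm³
x_c = 7469262.50 / 55375.00 = 134.89 mm
y_c = 6306012.50 / 55375.00 = 113.88 mm

x_c = 134.89 mm, y_c = 113.88 mm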